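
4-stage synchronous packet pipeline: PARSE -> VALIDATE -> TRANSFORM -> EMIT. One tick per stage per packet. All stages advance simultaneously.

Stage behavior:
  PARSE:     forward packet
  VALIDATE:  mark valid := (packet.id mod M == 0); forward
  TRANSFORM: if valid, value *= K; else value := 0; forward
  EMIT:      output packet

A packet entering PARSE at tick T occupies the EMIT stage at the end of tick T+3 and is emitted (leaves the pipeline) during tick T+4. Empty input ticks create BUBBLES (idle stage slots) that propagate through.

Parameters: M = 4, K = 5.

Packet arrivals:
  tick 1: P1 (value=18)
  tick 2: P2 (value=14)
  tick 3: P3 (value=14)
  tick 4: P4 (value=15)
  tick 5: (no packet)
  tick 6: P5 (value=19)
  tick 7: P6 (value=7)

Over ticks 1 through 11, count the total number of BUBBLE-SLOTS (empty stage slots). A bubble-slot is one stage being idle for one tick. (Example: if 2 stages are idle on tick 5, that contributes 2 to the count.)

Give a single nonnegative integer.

Tick 1: [PARSE:P1(v=18,ok=F), VALIDATE:-, TRANSFORM:-, EMIT:-] out:-; bubbles=3
Tick 2: [PARSE:P2(v=14,ok=F), VALIDATE:P1(v=18,ok=F), TRANSFORM:-, EMIT:-] out:-; bubbles=2
Tick 3: [PARSE:P3(v=14,ok=F), VALIDATE:P2(v=14,ok=F), TRANSFORM:P1(v=0,ok=F), EMIT:-] out:-; bubbles=1
Tick 4: [PARSE:P4(v=15,ok=F), VALIDATE:P3(v=14,ok=F), TRANSFORM:P2(v=0,ok=F), EMIT:P1(v=0,ok=F)] out:-; bubbles=0
Tick 5: [PARSE:-, VALIDATE:P4(v=15,ok=T), TRANSFORM:P3(v=0,ok=F), EMIT:P2(v=0,ok=F)] out:P1(v=0); bubbles=1
Tick 6: [PARSE:P5(v=19,ok=F), VALIDATE:-, TRANSFORM:P4(v=75,ok=T), EMIT:P3(v=0,ok=F)] out:P2(v=0); bubbles=1
Tick 7: [PARSE:P6(v=7,ok=F), VALIDATE:P5(v=19,ok=F), TRANSFORM:-, EMIT:P4(v=75,ok=T)] out:P3(v=0); bubbles=1
Tick 8: [PARSE:-, VALIDATE:P6(v=7,ok=F), TRANSFORM:P5(v=0,ok=F), EMIT:-] out:P4(v=75); bubbles=2
Tick 9: [PARSE:-, VALIDATE:-, TRANSFORM:P6(v=0,ok=F), EMIT:P5(v=0,ok=F)] out:-; bubbles=2
Tick 10: [PARSE:-, VALIDATE:-, TRANSFORM:-, EMIT:P6(v=0,ok=F)] out:P5(v=0); bubbles=3
Tick 11: [PARSE:-, VALIDATE:-, TRANSFORM:-, EMIT:-] out:P6(v=0); bubbles=4
Total bubble-slots: 20

Answer: 20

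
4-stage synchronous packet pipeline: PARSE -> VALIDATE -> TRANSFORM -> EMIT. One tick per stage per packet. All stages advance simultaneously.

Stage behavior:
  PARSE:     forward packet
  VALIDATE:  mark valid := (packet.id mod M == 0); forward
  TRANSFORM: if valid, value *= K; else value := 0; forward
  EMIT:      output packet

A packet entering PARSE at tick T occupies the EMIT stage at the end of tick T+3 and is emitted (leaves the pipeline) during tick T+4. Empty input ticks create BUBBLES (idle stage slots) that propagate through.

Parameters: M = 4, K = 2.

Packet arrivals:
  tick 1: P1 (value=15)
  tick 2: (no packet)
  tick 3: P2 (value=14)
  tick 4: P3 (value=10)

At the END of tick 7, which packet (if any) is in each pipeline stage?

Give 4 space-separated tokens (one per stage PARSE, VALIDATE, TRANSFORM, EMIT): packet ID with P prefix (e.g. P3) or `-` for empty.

Answer: - - - P3

Derivation:
Tick 1: [PARSE:P1(v=15,ok=F), VALIDATE:-, TRANSFORM:-, EMIT:-] out:-; in:P1
Tick 2: [PARSE:-, VALIDATE:P1(v=15,ok=F), TRANSFORM:-, EMIT:-] out:-; in:-
Tick 3: [PARSE:P2(v=14,ok=F), VALIDATE:-, TRANSFORM:P1(v=0,ok=F), EMIT:-] out:-; in:P2
Tick 4: [PARSE:P3(v=10,ok=F), VALIDATE:P2(v=14,ok=F), TRANSFORM:-, EMIT:P1(v=0,ok=F)] out:-; in:P3
Tick 5: [PARSE:-, VALIDATE:P3(v=10,ok=F), TRANSFORM:P2(v=0,ok=F), EMIT:-] out:P1(v=0); in:-
Tick 6: [PARSE:-, VALIDATE:-, TRANSFORM:P3(v=0,ok=F), EMIT:P2(v=0,ok=F)] out:-; in:-
Tick 7: [PARSE:-, VALIDATE:-, TRANSFORM:-, EMIT:P3(v=0,ok=F)] out:P2(v=0); in:-
At end of tick 7: ['-', '-', '-', 'P3']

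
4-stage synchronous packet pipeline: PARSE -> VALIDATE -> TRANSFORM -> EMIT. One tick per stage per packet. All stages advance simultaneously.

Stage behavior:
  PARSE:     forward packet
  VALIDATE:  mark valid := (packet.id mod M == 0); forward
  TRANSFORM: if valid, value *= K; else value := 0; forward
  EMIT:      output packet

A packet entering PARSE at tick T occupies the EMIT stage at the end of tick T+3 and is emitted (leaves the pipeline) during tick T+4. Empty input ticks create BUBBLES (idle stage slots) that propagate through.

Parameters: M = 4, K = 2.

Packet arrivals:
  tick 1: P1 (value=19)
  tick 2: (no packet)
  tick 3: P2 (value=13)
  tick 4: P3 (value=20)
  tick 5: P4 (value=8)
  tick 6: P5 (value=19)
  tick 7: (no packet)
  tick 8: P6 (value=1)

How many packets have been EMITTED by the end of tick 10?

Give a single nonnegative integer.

Tick 1: [PARSE:P1(v=19,ok=F), VALIDATE:-, TRANSFORM:-, EMIT:-] out:-; in:P1
Tick 2: [PARSE:-, VALIDATE:P1(v=19,ok=F), TRANSFORM:-, EMIT:-] out:-; in:-
Tick 3: [PARSE:P2(v=13,ok=F), VALIDATE:-, TRANSFORM:P1(v=0,ok=F), EMIT:-] out:-; in:P2
Tick 4: [PARSE:P3(v=20,ok=F), VALIDATE:P2(v=13,ok=F), TRANSFORM:-, EMIT:P1(v=0,ok=F)] out:-; in:P3
Tick 5: [PARSE:P4(v=8,ok=F), VALIDATE:P3(v=20,ok=F), TRANSFORM:P2(v=0,ok=F), EMIT:-] out:P1(v=0); in:P4
Tick 6: [PARSE:P5(v=19,ok=F), VALIDATE:P4(v=8,ok=T), TRANSFORM:P3(v=0,ok=F), EMIT:P2(v=0,ok=F)] out:-; in:P5
Tick 7: [PARSE:-, VALIDATE:P5(v=19,ok=F), TRANSFORM:P4(v=16,ok=T), EMIT:P3(v=0,ok=F)] out:P2(v=0); in:-
Tick 8: [PARSE:P6(v=1,ok=F), VALIDATE:-, TRANSFORM:P5(v=0,ok=F), EMIT:P4(v=16,ok=T)] out:P3(v=0); in:P6
Tick 9: [PARSE:-, VALIDATE:P6(v=1,ok=F), TRANSFORM:-, EMIT:P5(v=0,ok=F)] out:P4(v=16); in:-
Tick 10: [PARSE:-, VALIDATE:-, TRANSFORM:P6(v=0,ok=F), EMIT:-] out:P5(v=0); in:-
Emitted by tick 10: ['P1', 'P2', 'P3', 'P4', 'P5']

Answer: 5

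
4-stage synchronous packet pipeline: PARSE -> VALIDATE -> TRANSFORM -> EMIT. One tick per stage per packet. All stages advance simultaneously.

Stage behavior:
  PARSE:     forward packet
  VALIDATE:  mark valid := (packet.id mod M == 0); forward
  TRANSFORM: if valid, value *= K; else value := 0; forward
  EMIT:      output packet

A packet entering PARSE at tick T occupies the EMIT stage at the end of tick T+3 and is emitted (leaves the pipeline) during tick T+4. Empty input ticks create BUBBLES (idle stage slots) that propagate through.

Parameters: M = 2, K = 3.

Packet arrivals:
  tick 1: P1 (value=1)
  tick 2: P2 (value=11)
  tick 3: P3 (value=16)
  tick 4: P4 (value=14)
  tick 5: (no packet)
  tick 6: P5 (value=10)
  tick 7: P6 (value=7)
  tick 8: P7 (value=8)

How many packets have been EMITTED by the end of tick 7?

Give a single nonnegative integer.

Tick 1: [PARSE:P1(v=1,ok=F), VALIDATE:-, TRANSFORM:-, EMIT:-] out:-; in:P1
Tick 2: [PARSE:P2(v=11,ok=F), VALIDATE:P1(v=1,ok=F), TRANSFORM:-, EMIT:-] out:-; in:P2
Tick 3: [PARSE:P3(v=16,ok=F), VALIDATE:P2(v=11,ok=T), TRANSFORM:P1(v=0,ok=F), EMIT:-] out:-; in:P3
Tick 4: [PARSE:P4(v=14,ok=F), VALIDATE:P3(v=16,ok=F), TRANSFORM:P2(v=33,ok=T), EMIT:P1(v=0,ok=F)] out:-; in:P4
Tick 5: [PARSE:-, VALIDATE:P4(v=14,ok=T), TRANSFORM:P3(v=0,ok=F), EMIT:P2(v=33,ok=T)] out:P1(v=0); in:-
Tick 6: [PARSE:P5(v=10,ok=F), VALIDATE:-, TRANSFORM:P4(v=42,ok=T), EMIT:P3(v=0,ok=F)] out:P2(v=33); in:P5
Tick 7: [PARSE:P6(v=7,ok=F), VALIDATE:P5(v=10,ok=F), TRANSFORM:-, EMIT:P4(v=42,ok=T)] out:P3(v=0); in:P6
Emitted by tick 7: ['P1', 'P2', 'P3']

Answer: 3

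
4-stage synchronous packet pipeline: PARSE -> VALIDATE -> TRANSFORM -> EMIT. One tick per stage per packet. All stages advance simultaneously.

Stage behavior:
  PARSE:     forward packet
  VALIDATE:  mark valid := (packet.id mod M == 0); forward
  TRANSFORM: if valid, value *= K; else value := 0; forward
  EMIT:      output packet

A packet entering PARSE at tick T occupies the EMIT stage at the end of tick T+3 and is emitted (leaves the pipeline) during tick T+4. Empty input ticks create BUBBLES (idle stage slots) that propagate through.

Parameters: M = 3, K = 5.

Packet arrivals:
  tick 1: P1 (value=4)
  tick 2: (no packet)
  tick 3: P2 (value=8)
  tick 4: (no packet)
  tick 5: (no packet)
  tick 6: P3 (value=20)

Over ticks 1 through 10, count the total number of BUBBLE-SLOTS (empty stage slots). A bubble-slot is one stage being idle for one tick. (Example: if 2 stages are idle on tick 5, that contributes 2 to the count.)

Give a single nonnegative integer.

Tick 1: [PARSE:P1(v=4,ok=F), VALIDATE:-, TRANSFORM:-, EMIT:-] out:-; bubbles=3
Tick 2: [PARSE:-, VALIDATE:P1(v=4,ok=F), TRANSFORM:-, EMIT:-] out:-; bubbles=3
Tick 3: [PARSE:P2(v=8,ok=F), VALIDATE:-, TRANSFORM:P1(v=0,ok=F), EMIT:-] out:-; bubbles=2
Tick 4: [PARSE:-, VALIDATE:P2(v=8,ok=F), TRANSFORM:-, EMIT:P1(v=0,ok=F)] out:-; bubbles=2
Tick 5: [PARSE:-, VALIDATE:-, TRANSFORM:P2(v=0,ok=F), EMIT:-] out:P1(v=0); bubbles=3
Tick 6: [PARSE:P3(v=20,ok=F), VALIDATE:-, TRANSFORM:-, EMIT:P2(v=0,ok=F)] out:-; bubbles=2
Tick 7: [PARSE:-, VALIDATE:P3(v=20,ok=T), TRANSFORM:-, EMIT:-] out:P2(v=0); bubbles=3
Tick 8: [PARSE:-, VALIDATE:-, TRANSFORM:P3(v=100,ok=T), EMIT:-] out:-; bubbles=3
Tick 9: [PARSE:-, VALIDATE:-, TRANSFORM:-, EMIT:P3(v=100,ok=T)] out:-; bubbles=3
Tick 10: [PARSE:-, VALIDATE:-, TRANSFORM:-, EMIT:-] out:P3(v=100); bubbles=4
Total bubble-slots: 28

Answer: 28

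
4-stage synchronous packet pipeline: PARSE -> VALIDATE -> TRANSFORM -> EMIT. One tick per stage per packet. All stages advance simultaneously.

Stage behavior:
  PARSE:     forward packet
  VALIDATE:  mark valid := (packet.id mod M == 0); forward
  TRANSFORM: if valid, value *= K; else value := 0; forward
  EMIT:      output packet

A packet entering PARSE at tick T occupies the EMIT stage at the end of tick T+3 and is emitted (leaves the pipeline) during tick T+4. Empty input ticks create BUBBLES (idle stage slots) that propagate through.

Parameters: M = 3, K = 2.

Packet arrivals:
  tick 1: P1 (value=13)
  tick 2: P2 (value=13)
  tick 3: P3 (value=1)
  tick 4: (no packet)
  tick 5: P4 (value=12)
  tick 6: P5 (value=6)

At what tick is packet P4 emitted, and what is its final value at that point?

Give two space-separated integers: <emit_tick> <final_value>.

Answer: 9 0

Derivation:
Tick 1: [PARSE:P1(v=13,ok=F), VALIDATE:-, TRANSFORM:-, EMIT:-] out:-; in:P1
Tick 2: [PARSE:P2(v=13,ok=F), VALIDATE:P1(v=13,ok=F), TRANSFORM:-, EMIT:-] out:-; in:P2
Tick 3: [PARSE:P3(v=1,ok=F), VALIDATE:P2(v=13,ok=F), TRANSFORM:P1(v=0,ok=F), EMIT:-] out:-; in:P3
Tick 4: [PARSE:-, VALIDATE:P3(v=1,ok=T), TRANSFORM:P2(v=0,ok=F), EMIT:P1(v=0,ok=F)] out:-; in:-
Tick 5: [PARSE:P4(v=12,ok=F), VALIDATE:-, TRANSFORM:P3(v=2,ok=T), EMIT:P2(v=0,ok=F)] out:P1(v=0); in:P4
Tick 6: [PARSE:P5(v=6,ok=F), VALIDATE:P4(v=12,ok=F), TRANSFORM:-, EMIT:P3(v=2,ok=T)] out:P2(v=0); in:P5
Tick 7: [PARSE:-, VALIDATE:P5(v=6,ok=F), TRANSFORM:P4(v=0,ok=F), EMIT:-] out:P3(v=2); in:-
Tick 8: [PARSE:-, VALIDATE:-, TRANSFORM:P5(v=0,ok=F), EMIT:P4(v=0,ok=F)] out:-; in:-
Tick 9: [PARSE:-, VALIDATE:-, TRANSFORM:-, EMIT:P5(v=0,ok=F)] out:P4(v=0); in:-
Tick 10: [PARSE:-, VALIDATE:-, TRANSFORM:-, EMIT:-] out:P5(v=0); in:-
P4: arrives tick 5, valid=False (id=4, id%3=1), emit tick 9, final value 0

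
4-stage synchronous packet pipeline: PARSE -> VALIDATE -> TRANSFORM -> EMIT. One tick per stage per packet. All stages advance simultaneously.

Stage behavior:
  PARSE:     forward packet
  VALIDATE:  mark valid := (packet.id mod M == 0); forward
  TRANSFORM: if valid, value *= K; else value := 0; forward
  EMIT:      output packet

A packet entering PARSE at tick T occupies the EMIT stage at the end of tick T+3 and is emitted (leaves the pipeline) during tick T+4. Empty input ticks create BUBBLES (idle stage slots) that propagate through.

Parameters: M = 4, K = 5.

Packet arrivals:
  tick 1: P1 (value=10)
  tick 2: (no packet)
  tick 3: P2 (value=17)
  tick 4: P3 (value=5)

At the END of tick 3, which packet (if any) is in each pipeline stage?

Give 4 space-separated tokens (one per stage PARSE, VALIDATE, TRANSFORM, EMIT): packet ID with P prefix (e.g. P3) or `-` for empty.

Tick 1: [PARSE:P1(v=10,ok=F), VALIDATE:-, TRANSFORM:-, EMIT:-] out:-; in:P1
Tick 2: [PARSE:-, VALIDATE:P1(v=10,ok=F), TRANSFORM:-, EMIT:-] out:-; in:-
Tick 3: [PARSE:P2(v=17,ok=F), VALIDATE:-, TRANSFORM:P1(v=0,ok=F), EMIT:-] out:-; in:P2
At end of tick 3: ['P2', '-', 'P1', '-']

Answer: P2 - P1 -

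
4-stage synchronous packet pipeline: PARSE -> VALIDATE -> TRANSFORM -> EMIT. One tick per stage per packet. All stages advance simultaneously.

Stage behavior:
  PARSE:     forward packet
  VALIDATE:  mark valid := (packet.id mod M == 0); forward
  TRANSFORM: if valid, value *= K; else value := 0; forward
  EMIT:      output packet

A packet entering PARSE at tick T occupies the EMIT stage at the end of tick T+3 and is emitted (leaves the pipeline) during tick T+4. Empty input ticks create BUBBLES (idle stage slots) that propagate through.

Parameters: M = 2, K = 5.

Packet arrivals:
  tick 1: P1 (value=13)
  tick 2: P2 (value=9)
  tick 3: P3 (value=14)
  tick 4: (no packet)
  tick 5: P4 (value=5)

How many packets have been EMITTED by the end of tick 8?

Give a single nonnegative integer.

Tick 1: [PARSE:P1(v=13,ok=F), VALIDATE:-, TRANSFORM:-, EMIT:-] out:-; in:P1
Tick 2: [PARSE:P2(v=9,ok=F), VALIDATE:P1(v=13,ok=F), TRANSFORM:-, EMIT:-] out:-; in:P2
Tick 3: [PARSE:P3(v=14,ok=F), VALIDATE:P2(v=9,ok=T), TRANSFORM:P1(v=0,ok=F), EMIT:-] out:-; in:P3
Tick 4: [PARSE:-, VALIDATE:P3(v=14,ok=F), TRANSFORM:P2(v=45,ok=T), EMIT:P1(v=0,ok=F)] out:-; in:-
Tick 5: [PARSE:P4(v=5,ok=F), VALIDATE:-, TRANSFORM:P3(v=0,ok=F), EMIT:P2(v=45,ok=T)] out:P1(v=0); in:P4
Tick 6: [PARSE:-, VALIDATE:P4(v=5,ok=T), TRANSFORM:-, EMIT:P3(v=0,ok=F)] out:P2(v=45); in:-
Tick 7: [PARSE:-, VALIDATE:-, TRANSFORM:P4(v=25,ok=T), EMIT:-] out:P3(v=0); in:-
Tick 8: [PARSE:-, VALIDATE:-, TRANSFORM:-, EMIT:P4(v=25,ok=T)] out:-; in:-
Emitted by tick 8: ['P1', 'P2', 'P3']

Answer: 3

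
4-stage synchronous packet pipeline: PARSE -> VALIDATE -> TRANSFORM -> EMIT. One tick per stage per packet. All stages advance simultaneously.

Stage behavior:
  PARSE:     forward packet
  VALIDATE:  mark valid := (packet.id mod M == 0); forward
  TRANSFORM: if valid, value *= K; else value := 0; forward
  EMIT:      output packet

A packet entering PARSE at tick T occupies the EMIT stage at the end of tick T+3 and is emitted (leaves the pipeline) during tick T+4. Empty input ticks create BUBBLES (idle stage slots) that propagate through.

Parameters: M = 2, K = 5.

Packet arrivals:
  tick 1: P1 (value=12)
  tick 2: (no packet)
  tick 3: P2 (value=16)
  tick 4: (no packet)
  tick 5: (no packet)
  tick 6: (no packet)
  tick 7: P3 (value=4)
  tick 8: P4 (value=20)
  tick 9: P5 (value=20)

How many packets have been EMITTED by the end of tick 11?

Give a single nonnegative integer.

Tick 1: [PARSE:P1(v=12,ok=F), VALIDATE:-, TRANSFORM:-, EMIT:-] out:-; in:P1
Tick 2: [PARSE:-, VALIDATE:P1(v=12,ok=F), TRANSFORM:-, EMIT:-] out:-; in:-
Tick 3: [PARSE:P2(v=16,ok=F), VALIDATE:-, TRANSFORM:P1(v=0,ok=F), EMIT:-] out:-; in:P2
Tick 4: [PARSE:-, VALIDATE:P2(v=16,ok=T), TRANSFORM:-, EMIT:P1(v=0,ok=F)] out:-; in:-
Tick 5: [PARSE:-, VALIDATE:-, TRANSFORM:P2(v=80,ok=T), EMIT:-] out:P1(v=0); in:-
Tick 6: [PARSE:-, VALIDATE:-, TRANSFORM:-, EMIT:P2(v=80,ok=T)] out:-; in:-
Tick 7: [PARSE:P3(v=4,ok=F), VALIDATE:-, TRANSFORM:-, EMIT:-] out:P2(v=80); in:P3
Tick 8: [PARSE:P4(v=20,ok=F), VALIDATE:P3(v=4,ok=F), TRANSFORM:-, EMIT:-] out:-; in:P4
Tick 9: [PARSE:P5(v=20,ok=F), VALIDATE:P4(v=20,ok=T), TRANSFORM:P3(v=0,ok=F), EMIT:-] out:-; in:P5
Tick 10: [PARSE:-, VALIDATE:P5(v=20,ok=F), TRANSFORM:P4(v=100,ok=T), EMIT:P3(v=0,ok=F)] out:-; in:-
Tick 11: [PARSE:-, VALIDATE:-, TRANSFORM:P5(v=0,ok=F), EMIT:P4(v=100,ok=T)] out:P3(v=0); in:-
Emitted by tick 11: ['P1', 'P2', 'P3']

Answer: 3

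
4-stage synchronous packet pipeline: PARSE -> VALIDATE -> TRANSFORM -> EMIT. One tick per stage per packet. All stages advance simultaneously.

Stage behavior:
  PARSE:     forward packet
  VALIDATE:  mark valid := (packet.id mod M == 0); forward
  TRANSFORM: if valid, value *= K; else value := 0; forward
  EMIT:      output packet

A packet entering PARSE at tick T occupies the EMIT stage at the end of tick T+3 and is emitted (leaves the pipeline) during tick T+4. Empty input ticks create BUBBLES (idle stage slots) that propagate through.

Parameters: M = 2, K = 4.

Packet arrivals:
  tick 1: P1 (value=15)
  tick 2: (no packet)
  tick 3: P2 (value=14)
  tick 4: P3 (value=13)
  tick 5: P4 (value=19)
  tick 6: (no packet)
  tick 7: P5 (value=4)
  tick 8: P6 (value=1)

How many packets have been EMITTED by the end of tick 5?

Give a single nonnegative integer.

Answer: 1

Derivation:
Tick 1: [PARSE:P1(v=15,ok=F), VALIDATE:-, TRANSFORM:-, EMIT:-] out:-; in:P1
Tick 2: [PARSE:-, VALIDATE:P1(v=15,ok=F), TRANSFORM:-, EMIT:-] out:-; in:-
Tick 3: [PARSE:P2(v=14,ok=F), VALIDATE:-, TRANSFORM:P1(v=0,ok=F), EMIT:-] out:-; in:P2
Tick 4: [PARSE:P3(v=13,ok=F), VALIDATE:P2(v=14,ok=T), TRANSFORM:-, EMIT:P1(v=0,ok=F)] out:-; in:P3
Tick 5: [PARSE:P4(v=19,ok=F), VALIDATE:P3(v=13,ok=F), TRANSFORM:P2(v=56,ok=T), EMIT:-] out:P1(v=0); in:P4
Emitted by tick 5: ['P1']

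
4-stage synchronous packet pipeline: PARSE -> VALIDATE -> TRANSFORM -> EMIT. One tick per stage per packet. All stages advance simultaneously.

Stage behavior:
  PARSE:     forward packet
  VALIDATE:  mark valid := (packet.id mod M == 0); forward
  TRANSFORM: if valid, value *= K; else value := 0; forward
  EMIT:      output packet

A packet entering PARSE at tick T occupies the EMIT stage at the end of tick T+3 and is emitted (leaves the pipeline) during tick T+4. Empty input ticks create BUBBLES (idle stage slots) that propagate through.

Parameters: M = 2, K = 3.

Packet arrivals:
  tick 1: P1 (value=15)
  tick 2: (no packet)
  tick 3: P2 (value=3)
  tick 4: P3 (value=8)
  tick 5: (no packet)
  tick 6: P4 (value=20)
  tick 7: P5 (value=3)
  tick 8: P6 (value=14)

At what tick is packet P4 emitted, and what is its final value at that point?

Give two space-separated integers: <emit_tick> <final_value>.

Answer: 10 60

Derivation:
Tick 1: [PARSE:P1(v=15,ok=F), VALIDATE:-, TRANSFORM:-, EMIT:-] out:-; in:P1
Tick 2: [PARSE:-, VALIDATE:P1(v=15,ok=F), TRANSFORM:-, EMIT:-] out:-; in:-
Tick 3: [PARSE:P2(v=3,ok=F), VALIDATE:-, TRANSFORM:P1(v=0,ok=F), EMIT:-] out:-; in:P2
Tick 4: [PARSE:P3(v=8,ok=F), VALIDATE:P2(v=3,ok=T), TRANSFORM:-, EMIT:P1(v=0,ok=F)] out:-; in:P3
Tick 5: [PARSE:-, VALIDATE:P3(v=8,ok=F), TRANSFORM:P2(v=9,ok=T), EMIT:-] out:P1(v=0); in:-
Tick 6: [PARSE:P4(v=20,ok=F), VALIDATE:-, TRANSFORM:P3(v=0,ok=F), EMIT:P2(v=9,ok=T)] out:-; in:P4
Tick 7: [PARSE:P5(v=3,ok=F), VALIDATE:P4(v=20,ok=T), TRANSFORM:-, EMIT:P3(v=0,ok=F)] out:P2(v=9); in:P5
Tick 8: [PARSE:P6(v=14,ok=F), VALIDATE:P5(v=3,ok=F), TRANSFORM:P4(v=60,ok=T), EMIT:-] out:P3(v=0); in:P6
Tick 9: [PARSE:-, VALIDATE:P6(v=14,ok=T), TRANSFORM:P5(v=0,ok=F), EMIT:P4(v=60,ok=T)] out:-; in:-
Tick 10: [PARSE:-, VALIDATE:-, TRANSFORM:P6(v=42,ok=T), EMIT:P5(v=0,ok=F)] out:P4(v=60); in:-
Tick 11: [PARSE:-, VALIDATE:-, TRANSFORM:-, EMIT:P6(v=42,ok=T)] out:P5(v=0); in:-
Tick 12: [PARSE:-, VALIDATE:-, TRANSFORM:-, EMIT:-] out:P6(v=42); in:-
P4: arrives tick 6, valid=True (id=4, id%2=0), emit tick 10, final value 60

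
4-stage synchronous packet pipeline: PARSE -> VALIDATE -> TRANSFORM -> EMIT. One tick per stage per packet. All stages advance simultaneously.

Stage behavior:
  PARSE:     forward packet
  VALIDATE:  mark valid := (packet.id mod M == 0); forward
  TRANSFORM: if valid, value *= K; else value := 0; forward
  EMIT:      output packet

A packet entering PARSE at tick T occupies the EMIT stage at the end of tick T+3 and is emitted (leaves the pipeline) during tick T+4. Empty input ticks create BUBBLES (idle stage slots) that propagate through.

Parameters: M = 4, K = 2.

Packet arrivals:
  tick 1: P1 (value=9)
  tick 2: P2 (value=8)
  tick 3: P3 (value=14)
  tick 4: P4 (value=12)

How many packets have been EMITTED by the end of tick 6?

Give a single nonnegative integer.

Tick 1: [PARSE:P1(v=9,ok=F), VALIDATE:-, TRANSFORM:-, EMIT:-] out:-; in:P1
Tick 2: [PARSE:P2(v=8,ok=F), VALIDATE:P1(v=9,ok=F), TRANSFORM:-, EMIT:-] out:-; in:P2
Tick 3: [PARSE:P3(v=14,ok=F), VALIDATE:P2(v=8,ok=F), TRANSFORM:P1(v=0,ok=F), EMIT:-] out:-; in:P3
Tick 4: [PARSE:P4(v=12,ok=F), VALIDATE:P3(v=14,ok=F), TRANSFORM:P2(v=0,ok=F), EMIT:P1(v=0,ok=F)] out:-; in:P4
Tick 5: [PARSE:-, VALIDATE:P4(v=12,ok=T), TRANSFORM:P3(v=0,ok=F), EMIT:P2(v=0,ok=F)] out:P1(v=0); in:-
Tick 6: [PARSE:-, VALIDATE:-, TRANSFORM:P4(v=24,ok=T), EMIT:P3(v=0,ok=F)] out:P2(v=0); in:-
Emitted by tick 6: ['P1', 'P2']

Answer: 2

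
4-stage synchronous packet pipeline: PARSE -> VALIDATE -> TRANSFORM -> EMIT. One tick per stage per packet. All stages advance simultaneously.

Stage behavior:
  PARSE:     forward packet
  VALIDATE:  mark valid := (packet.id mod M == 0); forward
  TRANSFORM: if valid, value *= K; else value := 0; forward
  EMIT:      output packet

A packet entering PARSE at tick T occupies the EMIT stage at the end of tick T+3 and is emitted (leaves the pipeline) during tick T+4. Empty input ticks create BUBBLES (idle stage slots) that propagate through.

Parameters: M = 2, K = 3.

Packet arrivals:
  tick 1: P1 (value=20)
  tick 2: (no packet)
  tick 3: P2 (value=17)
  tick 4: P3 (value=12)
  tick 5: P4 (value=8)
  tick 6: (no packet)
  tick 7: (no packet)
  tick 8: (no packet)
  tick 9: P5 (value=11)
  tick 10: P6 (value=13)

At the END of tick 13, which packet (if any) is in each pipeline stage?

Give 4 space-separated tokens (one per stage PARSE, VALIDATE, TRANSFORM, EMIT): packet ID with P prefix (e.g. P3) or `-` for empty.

Tick 1: [PARSE:P1(v=20,ok=F), VALIDATE:-, TRANSFORM:-, EMIT:-] out:-; in:P1
Tick 2: [PARSE:-, VALIDATE:P1(v=20,ok=F), TRANSFORM:-, EMIT:-] out:-; in:-
Tick 3: [PARSE:P2(v=17,ok=F), VALIDATE:-, TRANSFORM:P1(v=0,ok=F), EMIT:-] out:-; in:P2
Tick 4: [PARSE:P3(v=12,ok=F), VALIDATE:P2(v=17,ok=T), TRANSFORM:-, EMIT:P1(v=0,ok=F)] out:-; in:P3
Tick 5: [PARSE:P4(v=8,ok=F), VALIDATE:P3(v=12,ok=F), TRANSFORM:P2(v=51,ok=T), EMIT:-] out:P1(v=0); in:P4
Tick 6: [PARSE:-, VALIDATE:P4(v=8,ok=T), TRANSFORM:P3(v=0,ok=F), EMIT:P2(v=51,ok=T)] out:-; in:-
Tick 7: [PARSE:-, VALIDATE:-, TRANSFORM:P4(v=24,ok=T), EMIT:P3(v=0,ok=F)] out:P2(v=51); in:-
Tick 8: [PARSE:-, VALIDATE:-, TRANSFORM:-, EMIT:P4(v=24,ok=T)] out:P3(v=0); in:-
Tick 9: [PARSE:P5(v=11,ok=F), VALIDATE:-, TRANSFORM:-, EMIT:-] out:P4(v=24); in:P5
Tick 10: [PARSE:P6(v=13,ok=F), VALIDATE:P5(v=11,ok=F), TRANSFORM:-, EMIT:-] out:-; in:P6
Tick 11: [PARSE:-, VALIDATE:P6(v=13,ok=T), TRANSFORM:P5(v=0,ok=F), EMIT:-] out:-; in:-
Tick 12: [PARSE:-, VALIDATE:-, TRANSFORM:P6(v=39,ok=T), EMIT:P5(v=0,ok=F)] out:-; in:-
Tick 13: [PARSE:-, VALIDATE:-, TRANSFORM:-, EMIT:P6(v=39,ok=T)] out:P5(v=0); in:-
At end of tick 13: ['-', '-', '-', 'P6']

Answer: - - - P6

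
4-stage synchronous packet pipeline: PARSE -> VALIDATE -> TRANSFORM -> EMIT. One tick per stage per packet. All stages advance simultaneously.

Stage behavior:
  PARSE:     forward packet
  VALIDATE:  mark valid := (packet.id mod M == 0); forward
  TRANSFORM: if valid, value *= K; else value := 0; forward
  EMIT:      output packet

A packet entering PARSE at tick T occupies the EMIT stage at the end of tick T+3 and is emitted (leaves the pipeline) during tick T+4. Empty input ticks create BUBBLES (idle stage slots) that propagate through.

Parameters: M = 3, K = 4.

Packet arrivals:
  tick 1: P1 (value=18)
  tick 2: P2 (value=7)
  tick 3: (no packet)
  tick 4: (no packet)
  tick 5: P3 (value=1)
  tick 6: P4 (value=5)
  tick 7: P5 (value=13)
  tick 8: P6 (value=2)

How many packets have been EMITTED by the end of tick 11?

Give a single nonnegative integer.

Tick 1: [PARSE:P1(v=18,ok=F), VALIDATE:-, TRANSFORM:-, EMIT:-] out:-; in:P1
Tick 2: [PARSE:P2(v=7,ok=F), VALIDATE:P1(v=18,ok=F), TRANSFORM:-, EMIT:-] out:-; in:P2
Tick 3: [PARSE:-, VALIDATE:P2(v=7,ok=F), TRANSFORM:P1(v=0,ok=F), EMIT:-] out:-; in:-
Tick 4: [PARSE:-, VALIDATE:-, TRANSFORM:P2(v=0,ok=F), EMIT:P1(v=0,ok=F)] out:-; in:-
Tick 5: [PARSE:P3(v=1,ok=F), VALIDATE:-, TRANSFORM:-, EMIT:P2(v=0,ok=F)] out:P1(v=0); in:P3
Tick 6: [PARSE:P4(v=5,ok=F), VALIDATE:P3(v=1,ok=T), TRANSFORM:-, EMIT:-] out:P2(v=0); in:P4
Tick 7: [PARSE:P5(v=13,ok=F), VALIDATE:P4(v=5,ok=F), TRANSFORM:P3(v=4,ok=T), EMIT:-] out:-; in:P5
Tick 8: [PARSE:P6(v=2,ok=F), VALIDATE:P5(v=13,ok=F), TRANSFORM:P4(v=0,ok=F), EMIT:P3(v=4,ok=T)] out:-; in:P6
Tick 9: [PARSE:-, VALIDATE:P6(v=2,ok=T), TRANSFORM:P5(v=0,ok=F), EMIT:P4(v=0,ok=F)] out:P3(v=4); in:-
Tick 10: [PARSE:-, VALIDATE:-, TRANSFORM:P6(v=8,ok=T), EMIT:P5(v=0,ok=F)] out:P4(v=0); in:-
Tick 11: [PARSE:-, VALIDATE:-, TRANSFORM:-, EMIT:P6(v=8,ok=T)] out:P5(v=0); in:-
Emitted by tick 11: ['P1', 'P2', 'P3', 'P4', 'P5']

Answer: 5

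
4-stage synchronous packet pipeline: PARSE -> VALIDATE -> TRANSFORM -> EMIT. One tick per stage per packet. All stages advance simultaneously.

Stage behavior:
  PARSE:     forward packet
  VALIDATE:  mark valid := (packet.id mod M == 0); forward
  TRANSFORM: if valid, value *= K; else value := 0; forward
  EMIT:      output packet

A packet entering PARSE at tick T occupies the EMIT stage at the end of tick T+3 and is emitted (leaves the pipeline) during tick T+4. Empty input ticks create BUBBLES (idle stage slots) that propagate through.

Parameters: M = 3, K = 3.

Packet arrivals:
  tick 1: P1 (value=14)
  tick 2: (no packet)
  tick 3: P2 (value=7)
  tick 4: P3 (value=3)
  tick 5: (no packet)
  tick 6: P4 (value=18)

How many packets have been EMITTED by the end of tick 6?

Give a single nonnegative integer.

Tick 1: [PARSE:P1(v=14,ok=F), VALIDATE:-, TRANSFORM:-, EMIT:-] out:-; in:P1
Tick 2: [PARSE:-, VALIDATE:P1(v=14,ok=F), TRANSFORM:-, EMIT:-] out:-; in:-
Tick 3: [PARSE:P2(v=7,ok=F), VALIDATE:-, TRANSFORM:P1(v=0,ok=F), EMIT:-] out:-; in:P2
Tick 4: [PARSE:P3(v=3,ok=F), VALIDATE:P2(v=7,ok=F), TRANSFORM:-, EMIT:P1(v=0,ok=F)] out:-; in:P3
Tick 5: [PARSE:-, VALIDATE:P3(v=3,ok=T), TRANSFORM:P2(v=0,ok=F), EMIT:-] out:P1(v=0); in:-
Tick 6: [PARSE:P4(v=18,ok=F), VALIDATE:-, TRANSFORM:P3(v=9,ok=T), EMIT:P2(v=0,ok=F)] out:-; in:P4
Emitted by tick 6: ['P1']

Answer: 1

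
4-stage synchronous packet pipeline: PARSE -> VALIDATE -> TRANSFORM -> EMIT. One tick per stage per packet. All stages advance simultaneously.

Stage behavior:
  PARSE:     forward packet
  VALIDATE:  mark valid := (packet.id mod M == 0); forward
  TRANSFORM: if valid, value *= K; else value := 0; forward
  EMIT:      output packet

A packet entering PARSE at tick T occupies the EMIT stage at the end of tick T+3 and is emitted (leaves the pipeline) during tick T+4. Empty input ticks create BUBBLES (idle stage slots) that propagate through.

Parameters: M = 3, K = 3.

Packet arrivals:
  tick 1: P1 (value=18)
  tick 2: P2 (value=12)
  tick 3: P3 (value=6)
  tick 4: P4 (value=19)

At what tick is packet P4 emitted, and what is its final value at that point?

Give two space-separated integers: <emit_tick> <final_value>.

Answer: 8 0

Derivation:
Tick 1: [PARSE:P1(v=18,ok=F), VALIDATE:-, TRANSFORM:-, EMIT:-] out:-; in:P1
Tick 2: [PARSE:P2(v=12,ok=F), VALIDATE:P1(v=18,ok=F), TRANSFORM:-, EMIT:-] out:-; in:P2
Tick 3: [PARSE:P3(v=6,ok=F), VALIDATE:P2(v=12,ok=F), TRANSFORM:P1(v=0,ok=F), EMIT:-] out:-; in:P3
Tick 4: [PARSE:P4(v=19,ok=F), VALIDATE:P3(v=6,ok=T), TRANSFORM:P2(v=0,ok=F), EMIT:P1(v=0,ok=F)] out:-; in:P4
Tick 5: [PARSE:-, VALIDATE:P4(v=19,ok=F), TRANSFORM:P3(v=18,ok=T), EMIT:P2(v=0,ok=F)] out:P1(v=0); in:-
Tick 6: [PARSE:-, VALIDATE:-, TRANSFORM:P4(v=0,ok=F), EMIT:P3(v=18,ok=T)] out:P2(v=0); in:-
Tick 7: [PARSE:-, VALIDATE:-, TRANSFORM:-, EMIT:P4(v=0,ok=F)] out:P3(v=18); in:-
Tick 8: [PARSE:-, VALIDATE:-, TRANSFORM:-, EMIT:-] out:P4(v=0); in:-
P4: arrives tick 4, valid=False (id=4, id%3=1), emit tick 8, final value 0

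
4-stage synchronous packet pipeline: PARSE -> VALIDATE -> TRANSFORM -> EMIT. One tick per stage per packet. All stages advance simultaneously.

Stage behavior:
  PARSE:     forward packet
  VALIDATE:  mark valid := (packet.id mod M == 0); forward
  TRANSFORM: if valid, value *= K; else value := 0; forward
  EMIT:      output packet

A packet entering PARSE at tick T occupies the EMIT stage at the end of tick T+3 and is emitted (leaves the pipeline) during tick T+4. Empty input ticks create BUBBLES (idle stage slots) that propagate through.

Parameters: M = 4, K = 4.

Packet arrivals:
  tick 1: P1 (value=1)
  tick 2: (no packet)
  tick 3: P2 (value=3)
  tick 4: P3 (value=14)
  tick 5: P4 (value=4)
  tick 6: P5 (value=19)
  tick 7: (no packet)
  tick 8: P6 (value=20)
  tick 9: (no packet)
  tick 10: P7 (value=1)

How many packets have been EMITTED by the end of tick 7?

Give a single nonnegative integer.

Tick 1: [PARSE:P1(v=1,ok=F), VALIDATE:-, TRANSFORM:-, EMIT:-] out:-; in:P1
Tick 2: [PARSE:-, VALIDATE:P1(v=1,ok=F), TRANSFORM:-, EMIT:-] out:-; in:-
Tick 3: [PARSE:P2(v=3,ok=F), VALIDATE:-, TRANSFORM:P1(v=0,ok=F), EMIT:-] out:-; in:P2
Tick 4: [PARSE:P3(v=14,ok=F), VALIDATE:P2(v=3,ok=F), TRANSFORM:-, EMIT:P1(v=0,ok=F)] out:-; in:P3
Tick 5: [PARSE:P4(v=4,ok=F), VALIDATE:P3(v=14,ok=F), TRANSFORM:P2(v=0,ok=F), EMIT:-] out:P1(v=0); in:P4
Tick 6: [PARSE:P5(v=19,ok=F), VALIDATE:P4(v=4,ok=T), TRANSFORM:P3(v=0,ok=F), EMIT:P2(v=0,ok=F)] out:-; in:P5
Tick 7: [PARSE:-, VALIDATE:P5(v=19,ok=F), TRANSFORM:P4(v=16,ok=T), EMIT:P3(v=0,ok=F)] out:P2(v=0); in:-
Emitted by tick 7: ['P1', 'P2']

Answer: 2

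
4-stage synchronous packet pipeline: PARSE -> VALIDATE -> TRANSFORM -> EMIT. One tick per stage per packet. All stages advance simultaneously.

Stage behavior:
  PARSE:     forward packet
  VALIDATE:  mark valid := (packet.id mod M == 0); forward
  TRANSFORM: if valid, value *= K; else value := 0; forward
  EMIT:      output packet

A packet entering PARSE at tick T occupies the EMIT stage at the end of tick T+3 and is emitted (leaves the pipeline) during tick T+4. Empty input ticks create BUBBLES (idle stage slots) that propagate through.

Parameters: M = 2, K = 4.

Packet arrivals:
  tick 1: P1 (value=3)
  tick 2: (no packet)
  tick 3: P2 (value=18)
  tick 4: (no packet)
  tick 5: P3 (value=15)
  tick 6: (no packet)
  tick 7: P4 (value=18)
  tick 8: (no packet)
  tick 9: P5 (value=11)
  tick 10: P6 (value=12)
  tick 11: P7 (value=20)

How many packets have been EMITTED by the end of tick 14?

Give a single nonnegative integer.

Answer: 6

Derivation:
Tick 1: [PARSE:P1(v=3,ok=F), VALIDATE:-, TRANSFORM:-, EMIT:-] out:-; in:P1
Tick 2: [PARSE:-, VALIDATE:P1(v=3,ok=F), TRANSFORM:-, EMIT:-] out:-; in:-
Tick 3: [PARSE:P2(v=18,ok=F), VALIDATE:-, TRANSFORM:P1(v=0,ok=F), EMIT:-] out:-; in:P2
Tick 4: [PARSE:-, VALIDATE:P2(v=18,ok=T), TRANSFORM:-, EMIT:P1(v=0,ok=F)] out:-; in:-
Tick 5: [PARSE:P3(v=15,ok=F), VALIDATE:-, TRANSFORM:P2(v=72,ok=T), EMIT:-] out:P1(v=0); in:P3
Tick 6: [PARSE:-, VALIDATE:P3(v=15,ok=F), TRANSFORM:-, EMIT:P2(v=72,ok=T)] out:-; in:-
Tick 7: [PARSE:P4(v=18,ok=F), VALIDATE:-, TRANSFORM:P3(v=0,ok=F), EMIT:-] out:P2(v=72); in:P4
Tick 8: [PARSE:-, VALIDATE:P4(v=18,ok=T), TRANSFORM:-, EMIT:P3(v=0,ok=F)] out:-; in:-
Tick 9: [PARSE:P5(v=11,ok=F), VALIDATE:-, TRANSFORM:P4(v=72,ok=T), EMIT:-] out:P3(v=0); in:P5
Tick 10: [PARSE:P6(v=12,ok=F), VALIDATE:P5(v=11,ok=F), TRANSFORM:-, EMIT:P4(v=72,ok=T)] out:-; in:P6
Tick 11: [PARSE:P7(v=20,ok=F), VALIDATE:P6(v=12,ok=T), TRANSFORM:P5(v=0,ok=F), EMIT:-] out:P4(v=72); in:P7
Tick 12: [PARSE:-, VALIDATE:P7(v=20,ok=F), TRANSFORM:P6(v=48,ok=T), EMIT:P5(v=0,ok=F)] out:-; in:-
Tick 13: [PARSE:-, VALIDATE:-, TRANSFORM:P7(v=0,ok=F), EMIT:P6(v=48,ok=T)] out:P5(v=0); in:-
Tick 14: [PARSE:-, VALIDATE:-, TRANSFORM:-, EMIT:P7(v=0,ok=F)] out:P6(v=48); in:-
Emitted by tick 14: ['P1', 'P2', 'P3', 'P4', 'P5', 'P6']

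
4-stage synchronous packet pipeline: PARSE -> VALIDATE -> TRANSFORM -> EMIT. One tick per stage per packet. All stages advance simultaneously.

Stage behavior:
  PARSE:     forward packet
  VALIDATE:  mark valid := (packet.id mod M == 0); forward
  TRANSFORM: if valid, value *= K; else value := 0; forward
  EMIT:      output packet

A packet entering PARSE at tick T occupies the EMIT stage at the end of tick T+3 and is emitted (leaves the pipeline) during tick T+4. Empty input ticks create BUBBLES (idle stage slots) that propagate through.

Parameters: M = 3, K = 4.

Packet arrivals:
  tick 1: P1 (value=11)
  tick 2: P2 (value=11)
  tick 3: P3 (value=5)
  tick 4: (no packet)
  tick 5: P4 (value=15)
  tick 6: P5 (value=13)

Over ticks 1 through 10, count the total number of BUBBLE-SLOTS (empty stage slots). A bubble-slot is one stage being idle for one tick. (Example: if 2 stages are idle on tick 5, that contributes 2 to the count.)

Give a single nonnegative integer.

Tick 1: [PARSE:P1(v=11,ok=F), VALIDATE:-, TRANSFORM:-, EMIT:-] out:-; bubbles=3
Tick 2: [PARSE:P2(v=11,ok=F), VALIDATE:P1(v=11,ok=F), TRANSFORM:-, EMIT:-] out:-; bubbles=2
Tick 3: [PARSE:P3(v=5,ok=F), VALIDATE:P2(v=11,ok=F), TRANSFORM:P1(v=0,ok=F), EMIT:-] out:-; bubbles=1
Tick 4: [PARSE:-, VALIDATE:P3(v=5,ok=T), TRANSFORM:P2(v=0,ok=F), EMIT:P1(v=0,ok=F)] out:-; bubbles=1
Tick 5: [PARSE:P4(v=15,ok=F), VALIDATE:-, TRANSFORM:P3(v=20,ok=T), EMIT:P2(v=0,ok=F)] out:P1(v=0); bubbles=1
Tick 6: [PARSE:P5(v=13,ok=F), VALIDATE:P4(v=15,ok=F), TRANSFORM:-, EMIT:P3(v=20,ok=T)] out:P2(v=0); bubbles=1
Tick 7: [PARSE:-, VALIDATE:P5(v=13,ok=F), TRANSFORM:P4(v=0,ok=F), EMIT:-] out:P3(v=20); bubbles=2
Tick 8: [PARSE:-, VALIDATE:-, TRANSFORM:P5(v=0,ok=F), EMIT:P4(v=0,ok=F)] out:-; bubbles=2
Tick 9: [PARSE:-, VALIDATE:-, TRANSFORM:-, EMIT:P5(v=0,ok=F)] out:P4(v=0); bubbles=3
Tick 10: [PARSE:-, VALIDATE:-, TRANSFORM:-, EMIT:-] out:P5(v=0); bubbles=4
Total bubble-slots: 20

Answer: 20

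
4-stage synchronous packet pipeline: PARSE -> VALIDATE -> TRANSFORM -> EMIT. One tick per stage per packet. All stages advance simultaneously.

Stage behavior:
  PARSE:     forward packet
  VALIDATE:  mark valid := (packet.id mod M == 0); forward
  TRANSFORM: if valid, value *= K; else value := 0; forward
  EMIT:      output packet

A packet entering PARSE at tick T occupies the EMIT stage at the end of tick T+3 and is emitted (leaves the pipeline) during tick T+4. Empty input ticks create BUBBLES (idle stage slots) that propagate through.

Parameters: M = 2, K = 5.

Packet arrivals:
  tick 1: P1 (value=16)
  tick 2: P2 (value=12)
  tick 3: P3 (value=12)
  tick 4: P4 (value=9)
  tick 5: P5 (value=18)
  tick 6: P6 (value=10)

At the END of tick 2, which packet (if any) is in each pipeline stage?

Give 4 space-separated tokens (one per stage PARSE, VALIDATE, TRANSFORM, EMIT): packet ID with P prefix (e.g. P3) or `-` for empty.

Answer: P2 P1 - -

Derivation:
Tick 1: [PARSE:P1(v=16,ok=F), VALIDATE:-, TRANSFORM:-, EMIT:-] out:-; in:P1
Tick 2: [PARSE:P2(v=12,ok=F), VALIDATE:P1(v=16,ok=F), TRANSFORM:-, EMIT:-] out:-; in:P2
At end of tick 2: ['P2', 'P1', '-', '-']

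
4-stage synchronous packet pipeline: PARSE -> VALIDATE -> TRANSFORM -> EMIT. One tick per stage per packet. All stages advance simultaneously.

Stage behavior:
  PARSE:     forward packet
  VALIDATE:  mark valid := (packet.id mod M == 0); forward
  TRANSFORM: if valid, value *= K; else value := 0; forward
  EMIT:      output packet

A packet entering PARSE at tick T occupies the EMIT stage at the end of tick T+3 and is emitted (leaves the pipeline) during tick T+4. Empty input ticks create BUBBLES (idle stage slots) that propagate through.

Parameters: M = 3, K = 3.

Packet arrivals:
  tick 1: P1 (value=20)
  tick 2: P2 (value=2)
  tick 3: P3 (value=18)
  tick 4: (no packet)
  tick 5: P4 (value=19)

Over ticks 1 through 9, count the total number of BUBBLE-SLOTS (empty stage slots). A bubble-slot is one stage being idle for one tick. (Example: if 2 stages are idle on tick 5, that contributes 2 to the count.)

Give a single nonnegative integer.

Tick 1: [PARSE:P1(v=20,ok=F), VALIDATE:-, TRANSFORM:-, EMIT:-] out:-; bubbles=3
Tick 2: [PARSE:P2(v=2,ok=F), VALIDATE:P1(v=20,ok=F), TRANSFORM:-, EMIT:-] out:-; bubbles=2
Tick 3: [PARSE:P3(v=18,ok=F), VALIDATE:P2(v=2,ok=F), TRANSFORM:P1(v=0,ok=F), EMIT:-] out:-; bubbles=1
Tick 4: [PARSE:-, VALIDATE:P3(v=18,ok=T), TRANSFORM:P2(v=0,ok=F), EMIT:P1(v=0,ok=F)] out:-; bubbles=1
Tick 5: [PARSE:P4(v=19,ok=F), VALIDATE:-, TRANSFORM:P3(v=54,ok=T), EMIT:P2(v=0,ok=F)] out:P1(v=0); bubbles=1
Tick 6: [PARSE:-, VALIDATE:P4(v=19,ok=F), TRANSFORM:-, EMIT:P3(v=54,ok=T)] out:P2(v=0); bubbles=2
Tick 7: [PARSE:-, VALIDATE:-, TRANSFORM:P4(v=0,ok=F), EMIT:-] out:P3(v=54); bubbles=3
Tick 8: [PARSE:-, VALIDATE:-, TRANSFORM:-, EMIT:P4(v=0,ok=F)] out:-; bubbles=3
Tick 9: [PARSE:-, VALIDATE:-, TRANSFORM:-, EMIT:-] out:P4(v=0); bubbles=4
Total bubble-slots: 20

Answer: 20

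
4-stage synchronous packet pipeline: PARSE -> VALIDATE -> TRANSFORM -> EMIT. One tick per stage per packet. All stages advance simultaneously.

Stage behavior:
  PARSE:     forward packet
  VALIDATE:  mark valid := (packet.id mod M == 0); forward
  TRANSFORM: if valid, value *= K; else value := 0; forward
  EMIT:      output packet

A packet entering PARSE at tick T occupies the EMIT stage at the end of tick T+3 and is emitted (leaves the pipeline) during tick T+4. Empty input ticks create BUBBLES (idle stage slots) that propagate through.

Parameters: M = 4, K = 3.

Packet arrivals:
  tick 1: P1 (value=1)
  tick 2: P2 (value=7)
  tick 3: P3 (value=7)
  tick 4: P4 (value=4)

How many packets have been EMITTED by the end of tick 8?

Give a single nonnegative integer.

Tick 1: [PARSE:P1(v=1,ok=F), VALIDATE:-, TRANSFORM:-, EMIT:-] out:-; in:P1
Tick 2: [PARSE:P2(v=7,ok=F), VALIDATE:P1(v=1,ok=F), TRANSFORM:-, EMIT:-] out:-; in:P2
Tick 3: [PARSE:P3(v=7,ok=F), VALIDATE:P2(v=7,ok=F), TRANSFORM:P1(v=0,ok=F), EMIT:-] out:-; in:P3
Tick 4: [PARSE:P4(v=4,ok=F), VALIDATE:P3(v=7,ok=F), TRANSFORM:P2(v=0,ok=F), EMIT:P1(v=0,ok=F)] out:-; in:P4
Tick 5: [PARSE:-, VALIDATE:P4(v=4,ok=T), TRANSFORM:P3(v=0,ok=F), EMIT:P2(v=0,ok=F)] out:P1(v=0); in:-
Tick 6: [PARSE:-, VALIDATE:-, TRANSFORM:P4(v=12,ok=T), EMIT:P3(v=0,ok=F)] out:P2(v=0); in:-
Tick 7: [PARSE:-, VALIDATE:-, TRANSFORM:-, EMIT:P4(v=12,ok=T)] out:P3(v=0); in:-
Tick 8: [PARSE:-, VALIDATE:-, TRANSFORM:-, EMIT:-] out:P4(v=12); in:-
Emitted by tick 8: ['P1', 'P2', 'P3', 'P4']

Answer: 4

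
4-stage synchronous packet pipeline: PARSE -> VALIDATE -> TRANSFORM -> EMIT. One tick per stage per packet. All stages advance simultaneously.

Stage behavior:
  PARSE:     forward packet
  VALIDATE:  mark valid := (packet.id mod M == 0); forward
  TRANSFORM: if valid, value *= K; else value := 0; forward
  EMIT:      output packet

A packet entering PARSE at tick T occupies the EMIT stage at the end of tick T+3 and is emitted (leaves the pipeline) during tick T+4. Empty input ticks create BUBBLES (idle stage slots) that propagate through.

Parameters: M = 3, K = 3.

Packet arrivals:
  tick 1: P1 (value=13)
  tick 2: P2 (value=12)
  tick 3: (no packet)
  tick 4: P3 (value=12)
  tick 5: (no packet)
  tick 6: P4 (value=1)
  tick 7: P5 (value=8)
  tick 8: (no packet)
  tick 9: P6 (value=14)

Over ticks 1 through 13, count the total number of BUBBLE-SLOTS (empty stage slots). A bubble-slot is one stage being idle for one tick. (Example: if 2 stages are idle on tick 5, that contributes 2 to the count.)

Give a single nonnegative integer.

Answer: 28

Derivation:
Tick 1: [PARSE:P1(v=13,ok=F), VALIDATE:-, TRANSFORM:-, EMIT:-] out:-; bubbles=3
Tick 2: [PARSE:P2(v=12,ok=F), VALIDATE:P1(v=13,ok=F), TRANSFORM:-, EMIT:-] out:-; bubbles=2
Tick 3: [PARSE:-, VALIDATE:P2(v=12,ok=F), TRANSFORM:P1(v=0,ok=F), EMIT:-] out:-; bubbles=2
Tick 4: [PARSE:P3(v=12,ok=F), VALIDATE:-, TRANSFORM:P2(v=0,ok=F), EMIT:P1(v=0,ok=F)] out:-; bubbles=1
Tick 5: [PARSE:-, VALIDATE:P3(v=12,ok=T), TRANSFORM:-, EMIT:P2(v=0,ok=F)] out:P1(v=0); bubbles=2
Tick 6: [PARSE:P4(v=1,ok=F), VALIDATE:-, TRANSFORM:P3(v=36,ok=T), EMIT:-] out:P2(v=0); bubbles=2
Tick 7: [PARSE:P5(v=8,ok=F), VALIDATE:P4(v=1,ok=F), TRANSFORM:-, EMIT:P3(v=36,ok=T)] out:-; bubbles=1
Tick 8: [PARSE:-, VALIDATE:P5(v=8,ok=F), TRANSFORM:P4(v=0,ok=F), EMIT:-] out:P3(v=36); bubbles=2
Tick 9: [PARSE:P6(v=14,ok=F), VALIDATE:-, TRANSFORM:P5(v=0,ok=F), EMIT:P4(v=0,ok=F)] out:-; bubbles=1
Tick 10: [PARSE:-, VALIDATE:P6(v=14,ok=T), TRANSFORM:-, EMIT:P5(v=0,ok=F)] out:P4(v=0); bubbles=2
Tick 11: [PARSE:-, VALIDATE:-, TRANSFORM:P6(v=42,ok=T), EMIT:-] out:P5(v=0); bubbles=3
Tick 12: [PARSE:-, VALIDATE:-, TRANSFORM:-, EMIT:P6(v=42,ok=T)] out:-; bubbles=3
Tick 13: [PARSE:-, VALIDATE:-, TRANSFORM:-, EMIT:-] out:P6(v=42); bubbles=4
Total bubble-slots: 28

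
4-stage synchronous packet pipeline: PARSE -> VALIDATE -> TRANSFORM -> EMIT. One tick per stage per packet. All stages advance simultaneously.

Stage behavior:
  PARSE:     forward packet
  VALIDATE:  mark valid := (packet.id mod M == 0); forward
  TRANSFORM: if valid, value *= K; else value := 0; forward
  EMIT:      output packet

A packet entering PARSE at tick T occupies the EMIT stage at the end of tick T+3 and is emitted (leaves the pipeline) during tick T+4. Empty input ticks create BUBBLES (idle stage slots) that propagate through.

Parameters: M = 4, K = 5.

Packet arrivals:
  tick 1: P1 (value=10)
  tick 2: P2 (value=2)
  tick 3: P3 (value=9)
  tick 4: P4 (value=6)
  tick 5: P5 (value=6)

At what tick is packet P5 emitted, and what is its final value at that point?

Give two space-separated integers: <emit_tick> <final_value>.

Tick 1: [PARSE:P1(v=10,ok=F), VALIDATE:-, TRANSFORM:-, EMIT:-] out:-; in:P1
Tick 2: [PARSE:P2(v=2,ok=F), VALIDATE:P1(v=10,ok=F), TRANSFORM:-, EMIT:-] out:-; in:P2
Tick 3: [PARSE:P3(v=9,ok=F), VALIDATE:P2(v=2,ok=F), TRANSFORM:P1(v=0,ok=F), EMIT:-] out:-; in:P3
Tick 4: [PARSE:P4(v=6,ok=F), VALIDATE:P3(v=9,ok=F), TRANSFORM:P2(v=0,ok=F), EMIT:P1(v=0,ok=F)] out:-; in:P4
Tick 5: [PARSE:P5(v=6,ok=F), VALIDATE:P4(v=6,ok=T), TRANSFORM:P3(v=0,ok=F), EMIT:P2(v=0,ok=F)] out:P1(v=0); in:P5
Tick 6: [PARSE:-, VALIDATE:P5(v=6,ok=F), TRANSFORM:P4(v=30,ok=T), EMIT:P3(v=0,ok=F)] out:P2(v=0); in:-
Tick 7: [PARSE:-, VALIDATE:-, TRANSFORM:P5(v=0,ok=F), EMIT:P4(v=30,ok=T)] out:P3(v=0); in:-
Tick 8: [PARSE:-, VALIDATE:-, TRANSFORM:-, EMIT:P5(v=0,ok=F)] out:P4(v=30); in:-
Tick 9: [PARSE:-, VALIDATE:-, TRANSFORM:-, EMIT:-] out:P5(v=0); in:-
P5: arrives tick 5, valid=False (id=5, id%4=1), emit tick 9, final value 0

Answer: 9 0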